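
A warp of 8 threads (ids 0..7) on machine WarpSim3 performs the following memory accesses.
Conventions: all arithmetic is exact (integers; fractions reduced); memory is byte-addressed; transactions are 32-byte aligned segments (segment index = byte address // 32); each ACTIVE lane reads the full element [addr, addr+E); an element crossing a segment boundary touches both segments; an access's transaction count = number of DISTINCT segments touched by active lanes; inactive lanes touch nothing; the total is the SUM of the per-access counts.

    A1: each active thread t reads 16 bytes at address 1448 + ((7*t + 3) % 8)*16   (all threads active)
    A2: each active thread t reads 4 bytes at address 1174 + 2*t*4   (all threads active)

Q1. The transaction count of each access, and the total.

A1: 5 transactions
A2: 3 transactions

Answer: 5,3; total 8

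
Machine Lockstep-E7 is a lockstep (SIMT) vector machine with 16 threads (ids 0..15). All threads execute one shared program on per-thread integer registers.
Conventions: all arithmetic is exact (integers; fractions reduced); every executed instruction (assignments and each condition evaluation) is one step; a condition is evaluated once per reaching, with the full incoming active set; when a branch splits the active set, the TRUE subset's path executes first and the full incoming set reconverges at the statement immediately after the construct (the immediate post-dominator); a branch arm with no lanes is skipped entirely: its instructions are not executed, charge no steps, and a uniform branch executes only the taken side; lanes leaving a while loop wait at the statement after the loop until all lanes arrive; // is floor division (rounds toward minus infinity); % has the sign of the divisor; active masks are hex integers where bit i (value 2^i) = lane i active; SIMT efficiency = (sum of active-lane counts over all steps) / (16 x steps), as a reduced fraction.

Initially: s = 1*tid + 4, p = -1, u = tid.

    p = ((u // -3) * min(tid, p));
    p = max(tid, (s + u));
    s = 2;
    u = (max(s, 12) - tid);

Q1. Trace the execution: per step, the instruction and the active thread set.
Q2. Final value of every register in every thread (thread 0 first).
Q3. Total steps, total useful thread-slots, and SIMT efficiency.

step 0: p <- ((u // -3) * min(tid, p)) 0xffff
step 1: p <- max(tid, (s + u))       0xffff
step 2: s <- 2                       0xffff
step 3: u <- (max(s, 12) - tid)      0xffff

Answer: 4 steps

s: 2,2,2,2,2,2,2,2,2,2,2,2,2,2,2,2
p: 4,6,8,10,12,14,16,18,20,22,24,26,28,30,32,34
u: 12,11,10,9,8,7,6,5,4,3,2,1,0,-1,-2,-3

steps = 4; useful = 64; efficiency = 64/64 = 1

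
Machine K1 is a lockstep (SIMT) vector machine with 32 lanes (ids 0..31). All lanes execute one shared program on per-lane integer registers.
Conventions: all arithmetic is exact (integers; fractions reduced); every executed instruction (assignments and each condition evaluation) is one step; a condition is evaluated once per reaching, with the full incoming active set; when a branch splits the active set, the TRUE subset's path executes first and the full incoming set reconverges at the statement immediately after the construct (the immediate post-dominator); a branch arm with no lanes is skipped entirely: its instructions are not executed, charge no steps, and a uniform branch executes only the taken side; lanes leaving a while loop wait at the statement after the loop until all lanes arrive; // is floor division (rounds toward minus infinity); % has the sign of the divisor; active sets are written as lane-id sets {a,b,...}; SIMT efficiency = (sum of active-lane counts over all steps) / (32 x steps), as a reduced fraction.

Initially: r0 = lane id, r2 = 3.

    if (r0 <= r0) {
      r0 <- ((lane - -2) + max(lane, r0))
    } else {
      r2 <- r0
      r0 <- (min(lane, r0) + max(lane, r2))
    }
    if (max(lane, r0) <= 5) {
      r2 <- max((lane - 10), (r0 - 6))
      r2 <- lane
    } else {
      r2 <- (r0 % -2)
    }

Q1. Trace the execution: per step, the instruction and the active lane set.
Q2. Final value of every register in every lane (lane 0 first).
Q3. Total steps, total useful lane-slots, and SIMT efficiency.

step 0: eval (r0 <= r0)              {0,1,2,3,4,5,6,7,8,9,10,11,12,13,14,15,16,17,18,19,20,21,22,23,24,25,26,27,28,29,30,31}
step 1: r0 <- ((lane - -2) + max(lane, r0)) {0,1,2,3,4,5,6,7,8,9,10,11,12,13,14,15,16,17,18,19,20,21,22,23,24,25,26,27,28,29,30,31}
step 2: eval (max(lane, r0) <= 5)    {0,1,2,3,4,5,6,7,8,9,10,11,12,13,14,15,16,17,18,19,20,21,22,23,24,25,26,27,28,29,30,31}
step 3: r2 <- max((lane - 10), (r0 - 6)) {0,1}
step 4: r2 <- lane                   {0,1}
step 5: r2 <- (r0 % -2)              {2,3,4,5,6,7,8,9,10,11,12,13,14,15,16,17,18,19,20,21,22,23,24,25,26,27,28,29,30,31}

Answer: 6 steps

r0: 2,4,6,8,10,12,14,16,18,20,22,24,26,28,30,32,34,36,38,40,42,44,46,48,50,52,54,56,58,60,62,64
r2: 0,1,0,0,0,0,0,0,0,0,0,0,0,0,0,0,0,0,0,0,0,0,0,0,0,0,0,0,0,0,0,0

steps = 6; useful = 130; efficiency = 130/192 = 65/96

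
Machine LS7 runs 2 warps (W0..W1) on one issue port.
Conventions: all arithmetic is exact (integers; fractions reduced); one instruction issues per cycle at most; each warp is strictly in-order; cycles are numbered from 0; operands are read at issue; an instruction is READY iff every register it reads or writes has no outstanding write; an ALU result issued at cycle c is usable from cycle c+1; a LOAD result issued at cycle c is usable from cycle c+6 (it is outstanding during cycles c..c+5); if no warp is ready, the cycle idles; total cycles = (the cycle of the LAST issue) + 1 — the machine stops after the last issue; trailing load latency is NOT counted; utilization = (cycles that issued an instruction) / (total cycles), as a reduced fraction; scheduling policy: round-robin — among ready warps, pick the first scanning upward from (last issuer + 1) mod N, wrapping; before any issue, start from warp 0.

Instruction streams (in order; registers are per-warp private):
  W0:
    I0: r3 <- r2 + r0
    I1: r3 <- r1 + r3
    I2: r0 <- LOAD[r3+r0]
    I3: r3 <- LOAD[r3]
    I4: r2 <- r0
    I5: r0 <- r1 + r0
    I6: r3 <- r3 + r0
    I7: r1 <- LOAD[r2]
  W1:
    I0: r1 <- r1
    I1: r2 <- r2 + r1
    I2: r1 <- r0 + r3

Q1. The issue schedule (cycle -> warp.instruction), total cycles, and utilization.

cycle 0: W0.I0
cycle 1: W1.I0
cycle 2: W0.I1
cycle 3: W1.I1
cycle 4: W0.I2
cycle 5: W1.I2
cycle 6: W0.I3
cycle 7: idle
cycle 8: idle
cycle 9: idle
cycle 10: W0.I4
cycle 11: W0.I5
cycle 12: W0.I6
cycle 13: W0.I7

Answer: 14 cycles, utilization 11/14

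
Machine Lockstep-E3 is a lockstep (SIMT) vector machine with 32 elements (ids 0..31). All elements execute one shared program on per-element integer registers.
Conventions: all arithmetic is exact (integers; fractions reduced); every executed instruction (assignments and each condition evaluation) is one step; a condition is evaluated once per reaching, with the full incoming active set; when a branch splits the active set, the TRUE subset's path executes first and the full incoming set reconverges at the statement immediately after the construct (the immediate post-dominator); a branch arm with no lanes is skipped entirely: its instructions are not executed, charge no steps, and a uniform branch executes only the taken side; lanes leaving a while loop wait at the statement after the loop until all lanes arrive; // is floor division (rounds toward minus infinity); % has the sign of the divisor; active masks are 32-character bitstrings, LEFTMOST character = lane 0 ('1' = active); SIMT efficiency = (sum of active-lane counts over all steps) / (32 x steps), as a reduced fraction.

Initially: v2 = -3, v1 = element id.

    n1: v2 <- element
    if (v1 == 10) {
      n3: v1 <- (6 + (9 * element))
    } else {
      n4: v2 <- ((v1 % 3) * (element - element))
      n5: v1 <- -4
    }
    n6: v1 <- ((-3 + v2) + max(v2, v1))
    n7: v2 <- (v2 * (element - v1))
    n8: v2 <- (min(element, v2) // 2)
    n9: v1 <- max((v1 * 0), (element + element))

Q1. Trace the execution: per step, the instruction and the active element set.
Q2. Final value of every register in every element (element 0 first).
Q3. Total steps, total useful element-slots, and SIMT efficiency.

step 0: v2 <- element                11111111111111111111111111111111
step 1: eval (v1 == 10)              11111111111111111111111111111111
step 2: v1 <- (6 + (9 * element))    00000000001000000000000000000000
step 3: v2 <- ((v1 % 3) * (element - element)) 11111111110111111111111111111111
step 4: v1 <- -4                     11111111110111111111111111111111
step 5: v1 <- ((-3 + v2) + max(v2, v1)) 11111111111111111111111111111111
step 6: v2 <- (v2 * (element - v1))  11111111111111111111111111111111
step 7: v2 <- (min(element, v2) // 2) 11111111111111111111111111111111
step 8: v1 <- max((v1 * 0), (element + element)) 11111111111111111111111111111111

Answer: 9 steps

v2: 0,0,0,0,0,0,0,0,0,0,-465,0,0,0,0,0,0,0,0,0,0,0,0,0,0,0,0,0,0,0,0,0
v1: 0,2,4,6,8,10,12,14,16,18,20,22,24,26,28,30,32,34,36,38,40,42,44,46,48,50,52,54,56,58,60,62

steps = 9; useful = 255; efficiency = 255/288 = 85/96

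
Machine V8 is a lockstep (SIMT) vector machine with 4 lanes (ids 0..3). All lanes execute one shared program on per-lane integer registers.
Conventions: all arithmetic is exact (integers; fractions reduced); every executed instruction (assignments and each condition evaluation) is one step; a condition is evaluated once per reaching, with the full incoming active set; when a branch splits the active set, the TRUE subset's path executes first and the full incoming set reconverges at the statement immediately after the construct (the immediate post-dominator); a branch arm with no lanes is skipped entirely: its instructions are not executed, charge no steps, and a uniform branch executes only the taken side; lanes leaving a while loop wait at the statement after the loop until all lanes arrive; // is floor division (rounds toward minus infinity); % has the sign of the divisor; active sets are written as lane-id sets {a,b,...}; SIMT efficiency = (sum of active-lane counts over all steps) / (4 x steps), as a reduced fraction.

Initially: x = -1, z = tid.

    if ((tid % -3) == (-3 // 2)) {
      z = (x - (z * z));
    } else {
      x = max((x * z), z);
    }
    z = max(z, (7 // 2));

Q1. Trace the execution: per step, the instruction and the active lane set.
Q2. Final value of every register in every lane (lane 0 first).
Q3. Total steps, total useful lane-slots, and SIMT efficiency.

step 0: eval ((tid % -3) == (-3 // 2)) {0,1,2,3}
step 1: z <- (x - (z * z))           {1}
step 2: x <- max((x * z), z)         {0,2,3}
step 3: z <- max(z, (7 // 2))        {0,1,2,3}

Answer: 4 steps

x: 0,-1,2,3
z: 3,3,3,3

steps = 4; useful = 12; efficiency = 12/16 = 3/4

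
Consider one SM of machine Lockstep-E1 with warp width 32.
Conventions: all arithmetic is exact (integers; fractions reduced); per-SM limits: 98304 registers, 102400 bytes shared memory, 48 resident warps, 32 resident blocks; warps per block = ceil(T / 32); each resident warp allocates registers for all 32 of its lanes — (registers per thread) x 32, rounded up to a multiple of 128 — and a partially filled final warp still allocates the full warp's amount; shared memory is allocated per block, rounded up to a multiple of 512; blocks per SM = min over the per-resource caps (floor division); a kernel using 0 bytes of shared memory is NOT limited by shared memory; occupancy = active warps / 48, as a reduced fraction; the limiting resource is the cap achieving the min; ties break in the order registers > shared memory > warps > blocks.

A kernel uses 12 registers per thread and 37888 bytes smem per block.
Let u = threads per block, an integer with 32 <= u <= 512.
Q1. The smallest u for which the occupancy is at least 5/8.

Answer: u = 449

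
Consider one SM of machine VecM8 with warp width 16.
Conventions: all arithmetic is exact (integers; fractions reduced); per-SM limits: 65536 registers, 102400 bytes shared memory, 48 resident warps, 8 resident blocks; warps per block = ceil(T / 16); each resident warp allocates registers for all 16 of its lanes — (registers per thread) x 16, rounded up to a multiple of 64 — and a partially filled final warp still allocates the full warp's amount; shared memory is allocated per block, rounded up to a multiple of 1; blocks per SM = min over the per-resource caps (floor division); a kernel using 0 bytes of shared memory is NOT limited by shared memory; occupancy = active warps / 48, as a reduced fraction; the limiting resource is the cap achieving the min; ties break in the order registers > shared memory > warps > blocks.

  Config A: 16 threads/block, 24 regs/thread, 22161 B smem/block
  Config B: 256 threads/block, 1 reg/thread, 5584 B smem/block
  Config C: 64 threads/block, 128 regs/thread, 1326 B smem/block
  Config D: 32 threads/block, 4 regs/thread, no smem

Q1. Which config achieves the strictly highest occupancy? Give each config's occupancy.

occupancies: A 1/12, B 1, C 2/3, D 1/3

Answer: B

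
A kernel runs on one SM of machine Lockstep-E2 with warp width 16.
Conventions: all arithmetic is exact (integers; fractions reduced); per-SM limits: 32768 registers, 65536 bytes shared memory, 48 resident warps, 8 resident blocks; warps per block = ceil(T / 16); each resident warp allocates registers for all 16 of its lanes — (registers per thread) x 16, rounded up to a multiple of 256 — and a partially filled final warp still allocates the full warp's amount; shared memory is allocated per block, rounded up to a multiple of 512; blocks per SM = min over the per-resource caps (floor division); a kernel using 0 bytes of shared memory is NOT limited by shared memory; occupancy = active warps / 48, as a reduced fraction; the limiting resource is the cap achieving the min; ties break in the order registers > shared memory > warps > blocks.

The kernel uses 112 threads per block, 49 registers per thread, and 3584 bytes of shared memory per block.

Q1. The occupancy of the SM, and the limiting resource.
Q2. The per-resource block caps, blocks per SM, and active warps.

Answer: occupancy 7/12, limited by registers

registers: 4 blocks
shared memory: 18 blocks
warps: 6 blocks
blocks: 8 blocks

Answer: 4 blocks, 28 active warps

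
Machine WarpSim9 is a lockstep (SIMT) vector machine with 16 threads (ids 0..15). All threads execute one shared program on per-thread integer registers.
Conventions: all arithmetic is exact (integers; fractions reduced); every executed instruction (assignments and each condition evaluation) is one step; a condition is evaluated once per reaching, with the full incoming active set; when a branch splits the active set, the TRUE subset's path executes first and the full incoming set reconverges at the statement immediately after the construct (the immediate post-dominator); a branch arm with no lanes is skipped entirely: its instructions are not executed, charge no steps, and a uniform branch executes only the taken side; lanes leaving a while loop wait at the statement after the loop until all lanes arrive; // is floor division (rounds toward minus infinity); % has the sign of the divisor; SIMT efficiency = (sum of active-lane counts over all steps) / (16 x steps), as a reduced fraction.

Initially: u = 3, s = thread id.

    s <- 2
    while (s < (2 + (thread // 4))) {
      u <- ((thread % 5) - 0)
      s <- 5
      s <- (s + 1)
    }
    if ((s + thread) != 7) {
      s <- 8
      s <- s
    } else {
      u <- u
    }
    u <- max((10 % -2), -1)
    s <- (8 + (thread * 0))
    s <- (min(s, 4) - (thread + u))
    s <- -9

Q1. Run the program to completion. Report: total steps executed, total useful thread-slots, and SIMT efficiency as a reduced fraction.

Answer: 13 steps, 192 useful, 12/13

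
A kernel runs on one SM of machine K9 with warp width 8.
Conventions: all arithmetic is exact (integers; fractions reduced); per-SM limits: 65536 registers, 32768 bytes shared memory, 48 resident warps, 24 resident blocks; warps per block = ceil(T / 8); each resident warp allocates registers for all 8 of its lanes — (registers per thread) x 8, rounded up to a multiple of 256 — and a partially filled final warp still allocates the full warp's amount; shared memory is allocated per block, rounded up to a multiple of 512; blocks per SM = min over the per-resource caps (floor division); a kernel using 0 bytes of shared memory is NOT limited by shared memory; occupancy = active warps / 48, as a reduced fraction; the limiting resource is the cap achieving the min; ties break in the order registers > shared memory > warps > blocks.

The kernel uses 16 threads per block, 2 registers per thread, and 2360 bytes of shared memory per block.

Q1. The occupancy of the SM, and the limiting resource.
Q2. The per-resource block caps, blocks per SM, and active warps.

Answer: occupancy 1/2, limited by shared memory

registers: 128 blocks
shared memory: 12 blocks
warps: 24 blocks
blocks: 24 blocks

Answer: 12 blocks, 24 active warps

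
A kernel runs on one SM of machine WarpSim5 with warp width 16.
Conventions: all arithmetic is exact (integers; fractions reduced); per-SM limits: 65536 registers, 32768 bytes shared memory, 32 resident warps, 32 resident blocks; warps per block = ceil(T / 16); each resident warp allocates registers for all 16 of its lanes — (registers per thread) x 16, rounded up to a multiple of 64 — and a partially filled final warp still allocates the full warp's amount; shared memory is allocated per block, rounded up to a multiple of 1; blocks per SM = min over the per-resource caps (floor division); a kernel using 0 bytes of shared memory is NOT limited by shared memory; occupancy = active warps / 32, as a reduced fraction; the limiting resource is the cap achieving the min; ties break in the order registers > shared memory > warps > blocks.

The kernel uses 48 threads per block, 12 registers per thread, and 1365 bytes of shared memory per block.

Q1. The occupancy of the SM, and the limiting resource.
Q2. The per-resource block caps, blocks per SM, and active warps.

Answer: occupancy 15/16, limited by warps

registers: 113 blocks
shared memory: 24 blocks
warps: 10 blocks
blocks: 32 blocks

Answer: 10 blocks, 30 active warps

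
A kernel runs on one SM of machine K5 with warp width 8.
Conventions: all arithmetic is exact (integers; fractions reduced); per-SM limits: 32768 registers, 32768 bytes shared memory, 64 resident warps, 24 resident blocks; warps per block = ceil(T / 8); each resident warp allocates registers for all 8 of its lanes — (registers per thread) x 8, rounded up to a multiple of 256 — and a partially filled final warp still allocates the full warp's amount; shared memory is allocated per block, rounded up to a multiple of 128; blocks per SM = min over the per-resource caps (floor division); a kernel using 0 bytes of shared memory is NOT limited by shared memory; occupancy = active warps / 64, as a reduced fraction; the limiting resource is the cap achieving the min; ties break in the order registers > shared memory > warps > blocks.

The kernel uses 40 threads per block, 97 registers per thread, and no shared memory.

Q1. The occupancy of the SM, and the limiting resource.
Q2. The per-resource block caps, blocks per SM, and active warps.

Answer: occupancy 15/32, limited by registers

registers: 6 blocks
shared memory: no limit (kernel uses none)
warps: 12 blocks
blocks: 24 blocks

Answer: 6 blocks, 30 active warps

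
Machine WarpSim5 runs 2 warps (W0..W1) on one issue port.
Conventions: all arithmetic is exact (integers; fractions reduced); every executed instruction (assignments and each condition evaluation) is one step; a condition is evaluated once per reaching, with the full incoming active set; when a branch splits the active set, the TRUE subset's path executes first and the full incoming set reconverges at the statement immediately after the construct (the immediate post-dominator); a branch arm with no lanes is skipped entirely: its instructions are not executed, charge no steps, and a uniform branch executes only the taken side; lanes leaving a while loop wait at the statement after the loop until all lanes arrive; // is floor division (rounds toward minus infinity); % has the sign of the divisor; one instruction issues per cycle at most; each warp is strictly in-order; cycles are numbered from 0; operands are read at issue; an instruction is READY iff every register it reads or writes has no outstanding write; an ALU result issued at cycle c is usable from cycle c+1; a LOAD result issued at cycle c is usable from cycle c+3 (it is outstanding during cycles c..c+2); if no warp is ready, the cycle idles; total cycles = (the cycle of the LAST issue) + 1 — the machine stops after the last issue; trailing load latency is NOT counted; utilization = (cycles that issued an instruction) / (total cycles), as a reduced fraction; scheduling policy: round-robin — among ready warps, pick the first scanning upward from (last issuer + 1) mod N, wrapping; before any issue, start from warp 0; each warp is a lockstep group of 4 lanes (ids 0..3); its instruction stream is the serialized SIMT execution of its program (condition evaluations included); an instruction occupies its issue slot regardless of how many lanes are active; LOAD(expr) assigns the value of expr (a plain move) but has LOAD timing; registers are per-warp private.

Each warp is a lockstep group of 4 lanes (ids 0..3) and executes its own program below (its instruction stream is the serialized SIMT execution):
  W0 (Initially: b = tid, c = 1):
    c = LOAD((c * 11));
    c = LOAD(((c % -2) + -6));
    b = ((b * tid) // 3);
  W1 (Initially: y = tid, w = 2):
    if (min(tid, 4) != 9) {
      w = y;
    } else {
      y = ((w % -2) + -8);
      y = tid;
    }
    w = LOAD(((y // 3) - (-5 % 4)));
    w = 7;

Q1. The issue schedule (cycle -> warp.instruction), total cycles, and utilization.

cycle 0: W0.I0
cycle 1: W1.I0
cycle 2: W1.I1
cycle 3: W0.I1
cycle 4: W1.I2
cycle 5: W0.I2
cycle 6: idle
cycle 7: W1.I3

Answer: 8 cycles, utilization 7/8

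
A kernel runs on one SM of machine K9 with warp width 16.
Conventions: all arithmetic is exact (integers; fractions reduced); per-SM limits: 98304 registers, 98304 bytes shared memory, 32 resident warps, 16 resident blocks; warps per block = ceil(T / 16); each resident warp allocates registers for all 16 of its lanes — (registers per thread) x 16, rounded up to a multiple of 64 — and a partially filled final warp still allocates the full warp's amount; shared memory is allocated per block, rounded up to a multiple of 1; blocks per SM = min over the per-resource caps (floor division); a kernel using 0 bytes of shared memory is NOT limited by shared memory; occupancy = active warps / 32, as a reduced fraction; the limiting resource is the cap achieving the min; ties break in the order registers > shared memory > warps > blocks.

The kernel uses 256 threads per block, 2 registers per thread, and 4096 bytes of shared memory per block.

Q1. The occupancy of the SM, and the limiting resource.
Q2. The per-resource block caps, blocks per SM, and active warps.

Answer: occupancy 1, limited by warps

registers: 96 blocks
shared memory: 24 blocks
warps: 2 blocks
blocks: 16 blocks

Answer: 2 blocks, 32 active warps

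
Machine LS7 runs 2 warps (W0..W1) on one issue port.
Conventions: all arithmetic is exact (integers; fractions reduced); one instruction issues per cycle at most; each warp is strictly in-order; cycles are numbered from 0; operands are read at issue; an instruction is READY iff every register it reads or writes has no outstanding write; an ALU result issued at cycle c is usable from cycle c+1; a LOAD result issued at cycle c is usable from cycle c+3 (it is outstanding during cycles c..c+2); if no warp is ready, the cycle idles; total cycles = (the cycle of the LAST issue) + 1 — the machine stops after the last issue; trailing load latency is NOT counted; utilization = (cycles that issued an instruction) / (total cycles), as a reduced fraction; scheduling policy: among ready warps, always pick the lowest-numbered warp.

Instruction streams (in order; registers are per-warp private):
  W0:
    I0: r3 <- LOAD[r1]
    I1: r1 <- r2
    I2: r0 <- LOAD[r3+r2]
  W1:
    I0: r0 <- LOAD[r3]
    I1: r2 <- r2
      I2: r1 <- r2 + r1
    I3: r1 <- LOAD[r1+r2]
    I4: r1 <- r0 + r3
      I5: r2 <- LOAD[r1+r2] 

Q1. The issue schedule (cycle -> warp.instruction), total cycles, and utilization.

cycle 0: W0.I0
cycle 1: W0.I1
cycle 2: W1.I0
cycle 3: W0.I2
cycle 4: W1.I1
cycle 5: W1.I2
cycle 6: W1.I3
cycle 7: idle
cycle 8: idle
cycle 9: W1.I4
cycle 10: W1.I5

Answer: 11 cycles, utilization 9/11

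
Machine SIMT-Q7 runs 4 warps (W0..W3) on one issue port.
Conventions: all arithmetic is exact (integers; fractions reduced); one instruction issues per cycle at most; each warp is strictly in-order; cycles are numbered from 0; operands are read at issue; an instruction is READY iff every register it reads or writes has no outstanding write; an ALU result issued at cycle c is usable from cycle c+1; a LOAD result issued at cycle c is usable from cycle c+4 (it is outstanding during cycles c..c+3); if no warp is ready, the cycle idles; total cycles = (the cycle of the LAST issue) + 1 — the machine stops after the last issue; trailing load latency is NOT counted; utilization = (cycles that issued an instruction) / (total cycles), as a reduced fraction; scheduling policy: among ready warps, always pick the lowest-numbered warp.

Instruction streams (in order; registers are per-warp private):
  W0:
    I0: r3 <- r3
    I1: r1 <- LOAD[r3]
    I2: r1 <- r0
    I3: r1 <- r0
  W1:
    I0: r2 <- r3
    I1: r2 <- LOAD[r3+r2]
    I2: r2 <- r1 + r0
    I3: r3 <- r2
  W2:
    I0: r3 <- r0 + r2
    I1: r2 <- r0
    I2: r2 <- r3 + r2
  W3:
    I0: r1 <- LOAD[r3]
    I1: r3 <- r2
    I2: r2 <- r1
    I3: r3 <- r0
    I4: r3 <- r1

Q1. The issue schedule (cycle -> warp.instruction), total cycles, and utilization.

cycle 0: W0.I0
cycle 1: W0.I1
cycle 2: W1.I0
cycle 3: W1.I1
cycle 4: W2.I0
cycle 5: W0.I2
cycle 6: W0.I3
cycle 7: W1.I2
cycle 8: W1.I3
cycle 9: W2.I1
cycle 10: W2.I2
cycle 11: W3.I0
cycle 12: W3.I1
cycle 13: idle
cycle 14: idle
cycle 15: W3.I2
cycle 16: W3.I3
cycle 17: W3.I4

Answer: 18 cycles, utilization 8/9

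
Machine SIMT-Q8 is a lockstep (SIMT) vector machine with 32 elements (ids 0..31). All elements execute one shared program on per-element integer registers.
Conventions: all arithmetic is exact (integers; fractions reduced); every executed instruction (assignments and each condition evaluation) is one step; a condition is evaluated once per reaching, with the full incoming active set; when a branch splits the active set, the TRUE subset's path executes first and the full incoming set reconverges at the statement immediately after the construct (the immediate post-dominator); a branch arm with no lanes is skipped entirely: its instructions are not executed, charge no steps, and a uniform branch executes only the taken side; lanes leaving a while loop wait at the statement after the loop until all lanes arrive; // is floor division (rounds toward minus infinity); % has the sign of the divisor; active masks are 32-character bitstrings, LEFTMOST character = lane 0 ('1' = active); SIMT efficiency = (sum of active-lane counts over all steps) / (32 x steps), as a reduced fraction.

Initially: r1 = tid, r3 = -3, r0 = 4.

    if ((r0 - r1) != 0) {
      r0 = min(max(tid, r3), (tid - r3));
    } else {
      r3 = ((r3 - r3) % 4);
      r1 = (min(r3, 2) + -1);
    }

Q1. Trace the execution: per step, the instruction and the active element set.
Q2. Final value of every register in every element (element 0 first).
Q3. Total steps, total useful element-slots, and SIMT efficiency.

step 0: eval ((r0 - r1) != 0)        11111111111111111111111111111111
step 1: r0 <- min(max(tid, r3), (tid - r3)) 11110111111111111111111111111111
step 2: r3 <- ((r3 - r3) % 4)        00001000000000000000000000000000
step 3: r1 <- (min(r3, 2) + -1)      00001000000000000000000000000000

Answer: 4 steps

r1: 0,1,2,3,-1,5,6,7,8,9,10,11,12,13,14,15,16,17,18,19,20,21,22,23,24,25,26,27,28,29,30,31
r3: -3,-3,-3,-3,0,-3,-3,-3,-3,-3,-3,-3,-3,-3,-3,-3,-3,-3,-3,-3,-3,-3,-3,-3,-3,-3,-3,-3,-3,-3,-3,-3
r0: 0,1,2,3,4,5,6,7,8,9,10,11,12,13,14,15,16,17,18,19,20,21,22,23,24,25,26,27,28,29,30,31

steps = 4; useful = 65; efficiency = 65/128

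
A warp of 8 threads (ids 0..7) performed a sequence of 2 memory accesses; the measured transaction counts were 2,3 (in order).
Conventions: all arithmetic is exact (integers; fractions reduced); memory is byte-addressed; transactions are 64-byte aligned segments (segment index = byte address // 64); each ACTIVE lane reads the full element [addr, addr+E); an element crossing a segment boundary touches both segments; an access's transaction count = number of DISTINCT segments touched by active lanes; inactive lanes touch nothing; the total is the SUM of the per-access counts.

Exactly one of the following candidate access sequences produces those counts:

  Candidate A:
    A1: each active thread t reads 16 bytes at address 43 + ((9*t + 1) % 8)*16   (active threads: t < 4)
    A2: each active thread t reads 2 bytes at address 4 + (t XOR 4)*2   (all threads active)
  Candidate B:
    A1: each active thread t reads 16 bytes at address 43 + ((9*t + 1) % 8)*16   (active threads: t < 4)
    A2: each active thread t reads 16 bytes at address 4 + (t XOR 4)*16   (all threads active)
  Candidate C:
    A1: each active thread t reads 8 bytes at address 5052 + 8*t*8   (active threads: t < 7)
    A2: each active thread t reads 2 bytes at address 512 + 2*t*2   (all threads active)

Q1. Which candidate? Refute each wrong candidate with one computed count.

A: A2 gives 1 transaction, not 3
C: A1 gives 8 transactions, not 2
B: all counts match (2,3)

Answer: B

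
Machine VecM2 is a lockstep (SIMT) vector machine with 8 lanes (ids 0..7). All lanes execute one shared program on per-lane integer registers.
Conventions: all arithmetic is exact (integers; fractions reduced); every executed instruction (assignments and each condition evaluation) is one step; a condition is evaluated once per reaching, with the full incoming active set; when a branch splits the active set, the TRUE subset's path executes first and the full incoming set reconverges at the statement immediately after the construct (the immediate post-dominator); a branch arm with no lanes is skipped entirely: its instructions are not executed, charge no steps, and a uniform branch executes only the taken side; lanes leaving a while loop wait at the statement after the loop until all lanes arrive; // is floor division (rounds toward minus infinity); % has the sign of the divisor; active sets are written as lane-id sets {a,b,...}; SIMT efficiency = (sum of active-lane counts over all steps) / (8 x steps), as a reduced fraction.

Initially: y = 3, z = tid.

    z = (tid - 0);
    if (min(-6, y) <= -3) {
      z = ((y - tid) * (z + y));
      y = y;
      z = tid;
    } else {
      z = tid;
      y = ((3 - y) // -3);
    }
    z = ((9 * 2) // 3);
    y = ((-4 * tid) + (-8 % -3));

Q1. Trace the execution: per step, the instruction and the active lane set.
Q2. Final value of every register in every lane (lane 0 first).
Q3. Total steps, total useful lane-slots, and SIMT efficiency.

step 0: z <- (tid - 0)               {0,1,2,3,4,5,6,7}
step 1: eval (min(-6, y) <= -3)      {0,1,2,3,4,5,6,7}
step 2: z <- ((y - tid) * (z + y))   {0,1,2,3,4,5,6,7}
step 3: y <- y                       {0,1,2,3,4,5,6,7}
step 4: z <- tid                     {0,1,2,3,4,5,6,7}
step 5: z <- ((9 * 2) // 3)          {0,1,2,3,4,5,6,7}
step 6: y <- ((-4 * tid) + (-8 % -3)) {0,1,2,3,4,5,6,7}

Answer: 7 steps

y: -2,-6,-10,-14,-18,-22,-26,-30
z: 6,6,6,6,6,6,6,6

steps = 7; useful = 56; efficiency = 56/56 = 1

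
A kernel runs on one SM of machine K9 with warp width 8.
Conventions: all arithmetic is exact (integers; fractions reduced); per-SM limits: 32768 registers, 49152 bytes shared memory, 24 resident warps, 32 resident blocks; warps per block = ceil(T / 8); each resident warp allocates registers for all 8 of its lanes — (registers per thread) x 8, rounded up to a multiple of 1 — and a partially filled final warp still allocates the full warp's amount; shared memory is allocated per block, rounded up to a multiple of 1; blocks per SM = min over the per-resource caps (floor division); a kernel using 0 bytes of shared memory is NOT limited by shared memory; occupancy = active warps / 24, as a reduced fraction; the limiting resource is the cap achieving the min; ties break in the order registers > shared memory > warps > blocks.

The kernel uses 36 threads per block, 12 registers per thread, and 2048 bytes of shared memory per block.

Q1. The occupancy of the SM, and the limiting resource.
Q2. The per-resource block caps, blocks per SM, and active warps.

Answer: occupancy 5/6, limited by warps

registers: 68 blocks
shared memory: 24 blocks
warps: 4 blocks
blocks: 32 blocks

Answer: 4 blocks, 20 active warps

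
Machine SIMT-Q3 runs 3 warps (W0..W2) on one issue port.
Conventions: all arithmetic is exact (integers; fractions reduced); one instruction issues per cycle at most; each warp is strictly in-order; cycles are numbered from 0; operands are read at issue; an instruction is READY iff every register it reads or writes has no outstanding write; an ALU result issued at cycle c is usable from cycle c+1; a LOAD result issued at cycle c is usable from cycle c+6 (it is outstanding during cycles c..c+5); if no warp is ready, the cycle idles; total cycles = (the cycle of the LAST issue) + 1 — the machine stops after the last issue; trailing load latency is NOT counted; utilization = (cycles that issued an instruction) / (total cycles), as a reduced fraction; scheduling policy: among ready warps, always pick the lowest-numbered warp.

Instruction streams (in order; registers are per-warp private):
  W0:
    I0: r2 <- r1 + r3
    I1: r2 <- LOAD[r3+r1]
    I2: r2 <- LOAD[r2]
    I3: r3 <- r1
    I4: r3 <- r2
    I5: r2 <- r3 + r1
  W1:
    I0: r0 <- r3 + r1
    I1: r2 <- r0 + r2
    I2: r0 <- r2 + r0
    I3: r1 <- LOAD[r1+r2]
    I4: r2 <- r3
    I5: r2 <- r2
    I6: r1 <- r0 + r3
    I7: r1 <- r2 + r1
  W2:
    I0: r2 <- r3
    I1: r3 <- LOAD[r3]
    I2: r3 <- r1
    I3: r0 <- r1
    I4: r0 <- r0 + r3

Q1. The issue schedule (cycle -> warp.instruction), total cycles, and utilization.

cycle 0: W0.I0
cycle 1: W0.I1
cycle 2: W1.I0
cycle 3: W1.I1
cycle 4: W1.I2
cycle 5: W1.I3
cycle 6: W1.I4
cycle 7: W0.I2
cycle 8: W0.I3
cycle 9: W1.I5
cycle 10: W2.I0
cycle 11: W1.I6
cycle 12: W1.I7
cycle 13: W0.I4
cycle 14: W0.I5
cycle 15: W2.I1
cycle 16: idle
cycle 17: idle
cycle 18: idle
cycle 19: idle
cycle 20: idle
cycle 21: W2.I2
cycle 22: W2.I3
cycle 23: W2.I4

Answer: 24 cycles, utilization 19/24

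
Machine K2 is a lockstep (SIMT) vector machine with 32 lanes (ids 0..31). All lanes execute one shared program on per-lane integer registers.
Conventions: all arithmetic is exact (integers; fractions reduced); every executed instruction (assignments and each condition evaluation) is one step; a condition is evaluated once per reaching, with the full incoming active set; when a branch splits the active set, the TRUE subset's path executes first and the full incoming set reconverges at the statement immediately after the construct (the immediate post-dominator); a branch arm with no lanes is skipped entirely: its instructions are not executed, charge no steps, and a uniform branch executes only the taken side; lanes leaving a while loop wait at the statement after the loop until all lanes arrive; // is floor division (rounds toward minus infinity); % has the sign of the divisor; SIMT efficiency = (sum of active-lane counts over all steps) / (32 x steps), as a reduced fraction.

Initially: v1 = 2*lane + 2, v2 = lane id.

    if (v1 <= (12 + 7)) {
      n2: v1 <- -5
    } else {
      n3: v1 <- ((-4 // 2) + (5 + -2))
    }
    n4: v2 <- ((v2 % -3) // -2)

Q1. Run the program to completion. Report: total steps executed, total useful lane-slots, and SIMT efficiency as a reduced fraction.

Answer: 4 steps, 96 useful, 3/4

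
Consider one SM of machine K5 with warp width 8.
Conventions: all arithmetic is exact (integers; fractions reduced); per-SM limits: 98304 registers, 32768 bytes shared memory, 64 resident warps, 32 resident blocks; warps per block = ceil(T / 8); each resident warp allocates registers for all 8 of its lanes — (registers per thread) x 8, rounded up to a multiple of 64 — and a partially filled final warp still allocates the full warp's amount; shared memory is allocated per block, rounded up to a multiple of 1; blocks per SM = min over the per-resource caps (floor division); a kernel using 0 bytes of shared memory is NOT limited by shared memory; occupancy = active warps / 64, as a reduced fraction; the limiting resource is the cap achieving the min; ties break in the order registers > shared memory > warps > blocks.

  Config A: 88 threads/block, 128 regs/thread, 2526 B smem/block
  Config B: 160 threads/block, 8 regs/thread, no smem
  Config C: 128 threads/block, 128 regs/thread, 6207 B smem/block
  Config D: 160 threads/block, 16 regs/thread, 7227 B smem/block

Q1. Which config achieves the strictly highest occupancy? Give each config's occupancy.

occupancies: A 55/64, B 15/16, C 1, D 15/16

Answer: C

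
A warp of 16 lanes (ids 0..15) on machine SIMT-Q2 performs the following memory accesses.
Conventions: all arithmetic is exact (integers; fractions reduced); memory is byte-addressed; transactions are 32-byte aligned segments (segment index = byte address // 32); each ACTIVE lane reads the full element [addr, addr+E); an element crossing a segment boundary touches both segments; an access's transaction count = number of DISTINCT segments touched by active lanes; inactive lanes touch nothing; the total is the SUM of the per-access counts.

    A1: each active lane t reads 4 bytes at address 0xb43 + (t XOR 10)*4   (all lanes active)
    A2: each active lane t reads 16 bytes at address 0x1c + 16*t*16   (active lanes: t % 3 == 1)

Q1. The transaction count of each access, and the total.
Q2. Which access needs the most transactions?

A1: 3 transactions
A2: 10 transactions

Answer: 3,10; total 13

Answer: A2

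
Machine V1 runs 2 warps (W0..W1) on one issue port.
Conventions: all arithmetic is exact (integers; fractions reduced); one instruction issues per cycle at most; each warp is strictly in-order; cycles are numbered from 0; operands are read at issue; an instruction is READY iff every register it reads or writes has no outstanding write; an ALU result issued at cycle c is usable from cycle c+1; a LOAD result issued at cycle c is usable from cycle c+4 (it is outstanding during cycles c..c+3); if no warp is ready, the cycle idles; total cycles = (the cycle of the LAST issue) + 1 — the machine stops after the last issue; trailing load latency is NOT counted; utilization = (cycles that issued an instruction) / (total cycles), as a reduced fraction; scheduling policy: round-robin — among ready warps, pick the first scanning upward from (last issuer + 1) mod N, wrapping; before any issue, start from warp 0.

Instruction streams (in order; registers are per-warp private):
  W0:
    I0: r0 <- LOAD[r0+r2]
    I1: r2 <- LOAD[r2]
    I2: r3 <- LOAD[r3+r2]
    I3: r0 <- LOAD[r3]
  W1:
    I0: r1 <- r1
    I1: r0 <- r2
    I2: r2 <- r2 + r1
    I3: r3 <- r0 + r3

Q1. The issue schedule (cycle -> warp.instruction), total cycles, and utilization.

cycle 0: W0.I0
cycle 1: W1.I0
cycle 2: W0.I1
cycle 3: W1.I1
cycle 4: W1.I2
cycle 5: W1.I3
cycle 6: W0.I2
cycle 7: idle
cycle 8: idle
cycle 9: idle
cycle 10: W0.I3

Answer: 11 cycles, utilization 8/11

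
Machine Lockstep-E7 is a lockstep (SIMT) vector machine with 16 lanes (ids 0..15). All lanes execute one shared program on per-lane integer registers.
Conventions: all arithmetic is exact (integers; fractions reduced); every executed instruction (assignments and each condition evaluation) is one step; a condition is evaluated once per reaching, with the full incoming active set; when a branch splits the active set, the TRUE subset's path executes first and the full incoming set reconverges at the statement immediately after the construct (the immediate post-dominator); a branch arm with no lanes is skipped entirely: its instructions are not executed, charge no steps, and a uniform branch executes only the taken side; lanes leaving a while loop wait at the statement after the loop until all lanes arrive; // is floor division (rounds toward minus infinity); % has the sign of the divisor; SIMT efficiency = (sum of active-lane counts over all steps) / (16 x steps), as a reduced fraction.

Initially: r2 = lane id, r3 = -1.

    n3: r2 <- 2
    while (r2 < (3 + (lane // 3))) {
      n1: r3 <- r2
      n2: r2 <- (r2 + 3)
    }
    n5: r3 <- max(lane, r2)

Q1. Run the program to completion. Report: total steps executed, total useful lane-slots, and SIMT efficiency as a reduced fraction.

Answer: 9 steps, 117 useful, 13/16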